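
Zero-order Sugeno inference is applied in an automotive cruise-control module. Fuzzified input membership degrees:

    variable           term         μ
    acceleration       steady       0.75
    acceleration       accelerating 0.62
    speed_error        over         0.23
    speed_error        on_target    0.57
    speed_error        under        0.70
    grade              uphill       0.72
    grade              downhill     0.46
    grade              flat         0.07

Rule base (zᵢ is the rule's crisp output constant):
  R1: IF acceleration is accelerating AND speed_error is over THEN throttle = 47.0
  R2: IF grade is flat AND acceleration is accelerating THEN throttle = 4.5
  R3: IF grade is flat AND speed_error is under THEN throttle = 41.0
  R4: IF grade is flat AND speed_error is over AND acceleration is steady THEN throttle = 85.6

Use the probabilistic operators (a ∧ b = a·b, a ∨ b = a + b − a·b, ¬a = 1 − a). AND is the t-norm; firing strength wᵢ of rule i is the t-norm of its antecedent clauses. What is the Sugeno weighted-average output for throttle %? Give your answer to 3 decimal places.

40.231

R1 (z=47.0): accelerating=0.62, over=0.23; AND[a·b] → w = 0.1426
R2 (z=4.5): flat=0.07, accelerating=0.62; AND[a·b] → w = 0.0434
R3 (z=41.0): flat=0.07, under=0.70; AND[a·b] → w = 0.0490
R4 (z=85.6): flat=0.07, over=0.23, steady=0.75; AND[a·b] → w = 0.0121
Weighted average = (0.1426·47.0 + 0.0434·4.5 + 0.0490·41.0 + 0.0121·85.6) / (0.1426 + 0.0434 + 0.0490 + 0.0121)
  = 9.9401 / 0.2471 = 40.231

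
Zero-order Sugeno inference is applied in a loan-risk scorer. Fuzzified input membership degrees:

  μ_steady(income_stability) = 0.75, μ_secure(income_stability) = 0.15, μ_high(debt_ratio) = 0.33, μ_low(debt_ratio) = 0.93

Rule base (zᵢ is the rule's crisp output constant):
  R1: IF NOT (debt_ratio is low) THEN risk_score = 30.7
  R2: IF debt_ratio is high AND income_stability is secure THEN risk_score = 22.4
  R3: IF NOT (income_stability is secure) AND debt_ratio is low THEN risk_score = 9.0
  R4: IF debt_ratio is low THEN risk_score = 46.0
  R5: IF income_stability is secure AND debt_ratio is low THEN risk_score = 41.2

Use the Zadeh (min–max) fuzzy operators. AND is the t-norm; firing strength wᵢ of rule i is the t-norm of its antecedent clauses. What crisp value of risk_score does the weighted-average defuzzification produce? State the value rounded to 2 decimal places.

R1 (z=30.7): ¬low=1−0.93=0.07 → w = 0.07
R2 (z=22.4): high=0.33, secure=0.15; AND[min(a, b)] → w = 0.15
R3 (z=9.0): ¬secure=1−0.15=0.85, low=0.93; AND[min(a, b)] → w = 0.85
R4 (z=46.0): low=0.93 → w = 0.93
R5 (z=41.2): secure=0.15, low=0.93; AND[min(a, b)] → w = 0.15
Weighted average = (0.07·30.7 + 0.15·22.4 + 0.85·9.0 + 0.93·46.0 + 0.15·41.2) / (0.07 + 0.15 + 0.85 + 0.93 + 0.15)
  = 62.1190 / 2.1500 = 28.89

28.89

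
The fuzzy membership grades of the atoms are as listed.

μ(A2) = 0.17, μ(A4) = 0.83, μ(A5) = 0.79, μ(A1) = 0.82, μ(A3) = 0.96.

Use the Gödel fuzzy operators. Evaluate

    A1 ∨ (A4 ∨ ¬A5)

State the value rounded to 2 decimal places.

¬A5 = 1 − 0.79 = 0.21
A4 ∨ ¬A5 = max(a, b) on (0.83, 0.21) = 0.83
A1 ∨ (A4 ∨ ¬A5) = max(a, b) on (0.82, 0.83) = 0.83

0.83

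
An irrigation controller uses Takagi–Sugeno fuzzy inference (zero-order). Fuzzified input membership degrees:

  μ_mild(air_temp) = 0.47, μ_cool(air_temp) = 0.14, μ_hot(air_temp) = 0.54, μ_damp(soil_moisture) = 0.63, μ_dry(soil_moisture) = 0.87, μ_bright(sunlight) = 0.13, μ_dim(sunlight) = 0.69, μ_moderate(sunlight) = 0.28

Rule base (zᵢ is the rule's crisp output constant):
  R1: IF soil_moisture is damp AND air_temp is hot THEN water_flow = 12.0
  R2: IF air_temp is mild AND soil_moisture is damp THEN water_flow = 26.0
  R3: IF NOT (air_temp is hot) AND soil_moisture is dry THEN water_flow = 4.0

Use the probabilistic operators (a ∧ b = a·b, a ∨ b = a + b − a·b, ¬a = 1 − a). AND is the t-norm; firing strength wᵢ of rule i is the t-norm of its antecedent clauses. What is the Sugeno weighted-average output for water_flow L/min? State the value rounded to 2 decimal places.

R1 (z=12.0): damp=0.63, hot=0.54; AND[a·b] → w = 0.3402
R2 (z=26.0): mild=0.47, damp=0.63; AND[a·b] → w = 0.2961
R3 (z=4.0): ¬hot=1−0.54=0.46, dry=0.87; AND[a·b] → w = 0.4002
Weighted average = (0.3402·12.0 + 0.2961·26.0 + 0.4002·4.0) / (0.3402 + 0.2961 + 0.4002)
  = 13.3818 / 1.0365 = 12.91

12.91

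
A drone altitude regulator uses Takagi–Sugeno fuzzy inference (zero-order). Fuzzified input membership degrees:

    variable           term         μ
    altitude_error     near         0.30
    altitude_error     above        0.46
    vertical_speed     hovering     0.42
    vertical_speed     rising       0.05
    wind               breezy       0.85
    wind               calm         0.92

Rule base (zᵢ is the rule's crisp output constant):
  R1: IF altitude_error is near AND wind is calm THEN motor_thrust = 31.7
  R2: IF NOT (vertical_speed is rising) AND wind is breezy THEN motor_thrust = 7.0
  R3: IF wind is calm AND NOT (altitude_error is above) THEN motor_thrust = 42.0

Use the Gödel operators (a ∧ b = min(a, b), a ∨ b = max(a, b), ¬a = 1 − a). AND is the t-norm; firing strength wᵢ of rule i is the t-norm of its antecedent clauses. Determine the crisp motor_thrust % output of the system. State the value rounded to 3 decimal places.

R1 (z=31.7): near=0.30, calm=0.92; AND[min(a, b)] → w = 0.30
R2 (z=7.0): ¬rising=1−0.05=0.95, breezy=0.85; AND[min(a, b)] → w = 0.85
R3 (z=42.0): calm=0.92, ¬above=1−0.46=0.54; AND[min(a, b)] → w = 0.54
Weighted average = (0.30·31.7 + 0.85·7.0 + 0.54·42.0) / (0.30 + 0.85 + 0.54)
  = 38.1400 / 1.6900 = 22.568

22.568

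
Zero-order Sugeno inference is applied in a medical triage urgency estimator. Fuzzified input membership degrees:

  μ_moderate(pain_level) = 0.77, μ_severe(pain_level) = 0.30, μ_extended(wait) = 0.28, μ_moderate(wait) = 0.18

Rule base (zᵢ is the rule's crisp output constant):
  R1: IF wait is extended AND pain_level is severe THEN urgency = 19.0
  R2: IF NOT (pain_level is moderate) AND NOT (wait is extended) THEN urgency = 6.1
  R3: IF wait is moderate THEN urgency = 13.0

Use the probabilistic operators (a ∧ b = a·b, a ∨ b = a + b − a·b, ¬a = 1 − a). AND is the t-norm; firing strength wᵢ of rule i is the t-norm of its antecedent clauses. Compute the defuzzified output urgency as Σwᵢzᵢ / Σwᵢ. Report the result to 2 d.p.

11.51

R1 (z=19.0): extended=0.28, severe=0.30; AND[a·b] → w = 0.0840
R2 (z=6.1): ¬moderate=1−0.77=0.23, ¬extended=1−0.28=0.72; AND[a·b] → w = 0.1656
R3 (z=13.0): moderate=0.18 → w = 0.1800
Weighted average = (0.0840·19.0 + 0.1656·6.1 + 0.1800·13.0) / (0.0840 + 0.1656 + 0.1800)
  = 4.9462 / 0.4296 = 11.51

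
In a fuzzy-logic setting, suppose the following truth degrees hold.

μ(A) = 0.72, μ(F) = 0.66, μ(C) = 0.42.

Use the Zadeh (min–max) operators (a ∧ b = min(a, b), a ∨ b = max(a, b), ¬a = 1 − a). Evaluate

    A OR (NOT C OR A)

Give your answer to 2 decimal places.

0.72

NOT C = 1 − 0.42 = 0.58
NOT C OR A = max(a, b) on (0.58, 0.72) = 0.72
A OR (NOT C OR A) = max(a, b) on (0.72, 0.72) = 0.72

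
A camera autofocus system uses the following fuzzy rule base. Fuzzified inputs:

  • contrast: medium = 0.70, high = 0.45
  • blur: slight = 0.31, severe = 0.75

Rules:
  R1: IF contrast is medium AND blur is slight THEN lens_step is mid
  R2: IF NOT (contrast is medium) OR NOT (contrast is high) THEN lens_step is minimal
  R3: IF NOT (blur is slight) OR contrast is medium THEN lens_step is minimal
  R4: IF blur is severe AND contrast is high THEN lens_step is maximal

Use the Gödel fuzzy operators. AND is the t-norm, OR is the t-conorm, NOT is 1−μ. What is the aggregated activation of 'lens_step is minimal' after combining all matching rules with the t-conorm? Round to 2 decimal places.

R1: medium=0.70, slight=0.31; AND[min(a, b)] → w = 0.31
R2: ¬medium=1−0.70=0.30, ¬high=1−0.45=0.55; OR[max(a, b)] → w = 0.55
R3: ¬slight=1−0.31=0.69, medium=0.70; OR[max(a, b)] → w = 0.70
R4: severe=0.75, high=0.45; AND[min(a, b)] → w = 0.45
Rules with consequent 'minimal': {R2, R3} → strengths 0.55, 0.70
Aggregate via t-conorm [max(a, b)]: 0.70

0.70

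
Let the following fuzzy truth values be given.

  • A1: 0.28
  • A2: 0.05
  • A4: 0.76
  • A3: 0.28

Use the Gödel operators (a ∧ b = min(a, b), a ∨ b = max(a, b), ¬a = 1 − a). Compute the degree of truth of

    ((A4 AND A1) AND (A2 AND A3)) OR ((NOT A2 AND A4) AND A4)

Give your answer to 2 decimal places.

A4 AND A1 = min(a, b) on (0.76, 0.28) = 0.28
A2 AND A3 = min(a, b) on (0.05, 0.28) = 0.05
(A4 AND A1) AND (A2 AND A3) = min(a, b) on (0.28, 0.05) = 0.05
NOT A2 = 1 − 0.05 = 0.95
NOT A2 AND A4 = min(a, b) on (0.95, 0.76) = 0.76
(NOT A2 AND A4) AND A4 = min(a, b) on (0.76, 0.76) = 0.76
((A4 AND A1) AND (A2 AND A3)) OR ((NOT A2 AND A4) AND A4) = max(a, b) on (0.05, 0.76) = 0.76

0.76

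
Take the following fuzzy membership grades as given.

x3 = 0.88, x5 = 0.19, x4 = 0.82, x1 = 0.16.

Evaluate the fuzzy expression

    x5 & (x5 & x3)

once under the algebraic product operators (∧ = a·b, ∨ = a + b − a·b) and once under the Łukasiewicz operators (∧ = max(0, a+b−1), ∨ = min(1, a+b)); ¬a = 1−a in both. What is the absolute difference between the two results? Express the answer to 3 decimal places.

Under algebraic product:
  x5 & x3 = a·b on (0.1900, 0.8800) = 0.1672
  x5 & (x5 & x3) = a·b on (0.1900, 0.1672) = 0.0318
  → value = 0.0318
Under Łukasiewicz:
  x5 & x3 = max(0, a+b−1) on (0.19, 0.88) = 0.07
  x5 & (x5 & x3) = max(0, a+b−1) on (0.19, 0.07) = 0.00
  → value = 0.0000
|0.0318 − 0.0000| = 0.032

0.032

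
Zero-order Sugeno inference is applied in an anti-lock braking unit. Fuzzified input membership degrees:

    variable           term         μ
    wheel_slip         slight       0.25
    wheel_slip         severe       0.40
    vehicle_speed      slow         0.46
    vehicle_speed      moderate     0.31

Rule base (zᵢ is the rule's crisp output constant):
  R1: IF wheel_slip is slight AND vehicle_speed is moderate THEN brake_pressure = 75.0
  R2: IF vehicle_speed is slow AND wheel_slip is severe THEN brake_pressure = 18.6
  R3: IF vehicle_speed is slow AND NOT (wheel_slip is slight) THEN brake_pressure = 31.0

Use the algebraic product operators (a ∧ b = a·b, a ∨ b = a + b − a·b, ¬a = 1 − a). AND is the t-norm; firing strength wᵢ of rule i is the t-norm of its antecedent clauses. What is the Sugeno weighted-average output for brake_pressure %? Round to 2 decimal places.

32.86

R1 (z=75.0): slight=0.25, moderate=0.31; AND[a·b] → w = 0.0775
R2 (z=18.6): slow=0.46, severe=0.40; AND[a·b] → w = 0.1840
R3 (z=31.0): slow=0.46, ¬slight=1−0.25=0.75; AND[a·b] → w = 0.3450
Weighted average = (0.0775·75.0 + 0.1840·18.6 + 0.3450·31.0) / (0.0775 + 0.1840 + 0.3450)
  = 19.9299 / 0.6065 = 32.86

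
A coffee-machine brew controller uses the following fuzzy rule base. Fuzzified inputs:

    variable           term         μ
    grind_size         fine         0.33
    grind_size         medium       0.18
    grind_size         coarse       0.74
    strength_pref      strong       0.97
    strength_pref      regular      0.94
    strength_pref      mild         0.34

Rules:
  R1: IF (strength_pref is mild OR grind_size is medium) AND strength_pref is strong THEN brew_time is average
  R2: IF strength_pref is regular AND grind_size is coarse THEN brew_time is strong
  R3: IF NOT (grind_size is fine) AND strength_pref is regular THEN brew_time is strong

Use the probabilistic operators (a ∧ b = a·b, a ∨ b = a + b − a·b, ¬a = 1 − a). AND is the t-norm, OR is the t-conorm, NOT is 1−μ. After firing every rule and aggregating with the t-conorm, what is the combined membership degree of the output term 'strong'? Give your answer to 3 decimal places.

R1: (mild=0.34 OR medium=0.18) = 0.4588; AND[a·b] with strong=0.97 → w = 0.4450
R2: regular=0.94, coarse=0.74; AND[a·b] → w = 0.6956
R3: ¬fine=1−0.33=0.67, regular=0.94; AND[a·b] → w = 0.6298
Rules with consequent 'strong': {R2, R3} → strengths 0.6956, 0.6298
Aggregate via t-conorm [a + b − a·b]: 0.8873

0.887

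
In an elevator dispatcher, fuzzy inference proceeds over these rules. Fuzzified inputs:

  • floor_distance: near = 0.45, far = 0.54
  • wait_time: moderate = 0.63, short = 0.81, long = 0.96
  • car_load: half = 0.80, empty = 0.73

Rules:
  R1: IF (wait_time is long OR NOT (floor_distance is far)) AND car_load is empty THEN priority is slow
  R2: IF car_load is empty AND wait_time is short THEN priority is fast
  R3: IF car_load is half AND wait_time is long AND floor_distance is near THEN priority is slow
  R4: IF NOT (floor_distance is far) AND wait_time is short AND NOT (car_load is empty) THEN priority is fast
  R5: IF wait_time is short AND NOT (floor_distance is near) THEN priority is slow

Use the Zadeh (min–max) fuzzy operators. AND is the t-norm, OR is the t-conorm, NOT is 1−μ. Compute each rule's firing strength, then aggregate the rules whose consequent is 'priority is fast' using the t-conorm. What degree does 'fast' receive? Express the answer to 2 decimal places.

R1: (long=0.96 OR ¬far=1−0.54=0.46) = 0.96; AND[min(a, b)] with empty=0.73 → w = 0.73
R2: empty=0.73, short=0.81; AND[min(a, b)] → w = 0.73
R3: half=0.80, long=0.96, near=0.45; AND[min(a, b)] → w = 0.45
R4: ¬far=1−0.54=0.46, short=0.81, ¬empty=1−0.73=0.27; AND[min(a, b)] → w = 0.27
R5: short=0.81, ¬near=1−0.45=0.55; AND[min(a, b)] → w = 0.55
Rules with consequent 'fast': {R2, R4} → strengths 0.73, 0.27
Aggregate via t-conorm [max(a, b)]: 0.73

0.73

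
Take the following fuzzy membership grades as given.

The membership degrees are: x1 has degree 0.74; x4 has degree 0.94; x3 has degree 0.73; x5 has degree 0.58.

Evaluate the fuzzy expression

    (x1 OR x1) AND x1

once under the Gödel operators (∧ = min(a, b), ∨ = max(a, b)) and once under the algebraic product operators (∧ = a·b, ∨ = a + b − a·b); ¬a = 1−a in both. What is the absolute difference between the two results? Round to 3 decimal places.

0.050

Under Gödel:
  x1 OR x1 = max(a, b) on (0.74, 0.74) = 0.74
  (x1 OR x1) AND x1 = min(a, b) on (0.74, 0.74) = 0.74
  → value = 0.7400
Under algebraic product:
  x1 OR x1 = a + b − a·b on (0.7400, 0.7400) = 0.9324
  (x1 OR x1) AND x1 = a·b on (0.9324, 0.7400) = 0.6900
  → value = 0.6900
|0.7400 − 0.6900| = 0.050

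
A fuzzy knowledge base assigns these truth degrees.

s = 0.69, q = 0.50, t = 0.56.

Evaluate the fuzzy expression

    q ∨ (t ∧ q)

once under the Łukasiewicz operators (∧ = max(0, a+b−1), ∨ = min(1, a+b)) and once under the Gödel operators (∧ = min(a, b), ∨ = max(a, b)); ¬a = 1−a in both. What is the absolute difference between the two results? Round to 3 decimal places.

0.060

Under Łukasiewicz:
  t ∧ q = max(0, a+b−1) on (0.56, 0.50) = 0.06
  q ∨ (t ∧ q) = min(1, a+b) on (0.50, 0.06) = 0.56
  → value = 0.5600
Under Gödel:
  t ∧ q = min(a, b) on (0.56, 0.50) = 0.50
  q ∨ (t ∧ q) = max(a, b) on (0.50, 0.50) = 0.50
  → value = 0.5000
|0.5600 − 0.5000| = 0.060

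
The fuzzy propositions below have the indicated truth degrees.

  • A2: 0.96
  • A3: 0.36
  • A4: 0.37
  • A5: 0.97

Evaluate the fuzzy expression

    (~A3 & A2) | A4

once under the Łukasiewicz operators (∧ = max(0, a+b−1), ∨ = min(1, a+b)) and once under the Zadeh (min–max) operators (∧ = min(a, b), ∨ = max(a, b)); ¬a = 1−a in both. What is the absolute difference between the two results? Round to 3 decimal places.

Under Łukasiewicz:
  ~A3 = 1 − 0.36 = 0.64
  ~A3 & A2 = max(0, a+b−1) on (0.64, 0.96) = 0.60
  (~A3 & A2) | A4 = min(1, a+b) on (0.60, 0.37) = 0.97
  → value = 0.9700
Under Zadeh (min–max):
  ~A3 = 1 − 0.36 = 0.64
  ~A3 & A2 = min(a, b) on (0.64, 0.96) = 0.64
  (~A3 & A2) | A4 = max(a, b) on (0.64, 0.37) = 0.64
  → value = 0.6400
|0.9700 − 0.6400| = 0.330

0.330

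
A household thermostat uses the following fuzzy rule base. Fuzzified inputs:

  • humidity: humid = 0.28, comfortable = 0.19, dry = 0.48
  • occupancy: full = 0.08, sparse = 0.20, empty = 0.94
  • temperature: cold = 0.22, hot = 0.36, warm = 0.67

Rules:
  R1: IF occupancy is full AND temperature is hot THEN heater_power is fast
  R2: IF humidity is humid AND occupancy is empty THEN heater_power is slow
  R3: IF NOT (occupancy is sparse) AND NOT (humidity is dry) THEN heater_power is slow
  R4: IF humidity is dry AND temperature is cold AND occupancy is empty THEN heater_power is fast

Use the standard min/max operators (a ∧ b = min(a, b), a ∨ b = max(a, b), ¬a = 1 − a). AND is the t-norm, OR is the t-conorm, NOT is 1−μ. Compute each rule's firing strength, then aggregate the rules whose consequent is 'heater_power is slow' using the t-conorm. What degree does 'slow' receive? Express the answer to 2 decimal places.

0.52

R1: full=0.08, hot=0.36; AND[min(a, b)] → w = 0.08
R2: humid=0.28, empty=0.94; AND[min(a, b)] → w = 0.28
R3: ¬sparse=1−0.20=0.80, ¬dry=1−0.48=0.52; AND[min(a, b)] → w = 0.52
R4: dry=0.48, cold=0.22, empty=0.94; AND[min(a, b)] → w = 0.22
Rules with consequent 'slow': {R2, R3} → strengths 0.28, 0.52
Aggregate via t-conorm [max(a, b)]: 0.52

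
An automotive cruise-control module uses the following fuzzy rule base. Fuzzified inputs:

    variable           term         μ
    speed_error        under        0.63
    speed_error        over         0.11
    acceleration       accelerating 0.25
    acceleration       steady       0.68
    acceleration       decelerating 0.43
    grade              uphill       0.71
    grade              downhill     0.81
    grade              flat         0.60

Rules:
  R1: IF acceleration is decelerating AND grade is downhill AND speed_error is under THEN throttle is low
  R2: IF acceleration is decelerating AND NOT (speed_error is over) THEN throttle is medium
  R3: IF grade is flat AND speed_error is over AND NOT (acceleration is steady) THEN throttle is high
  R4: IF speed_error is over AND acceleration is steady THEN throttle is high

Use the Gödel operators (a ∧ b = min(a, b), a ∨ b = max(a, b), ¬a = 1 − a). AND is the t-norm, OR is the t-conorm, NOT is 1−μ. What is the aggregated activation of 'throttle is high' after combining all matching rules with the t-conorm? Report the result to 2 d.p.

R1: decelerating=0.43, downhill=0.81, under=0.63; AND[min(a, b)] → w = 0.43
R2: decelerating=0.43, ¬over=1−0.11=0.89; AND[min(a, b)] → w = 0.43
R3: flat=0.60, over=0.11, ¬steady=1−0.68=0.32; AND[min(a, b)] → w = 0.11
R4: over=0.11, steady=0.68; AND[min(a, b)] → w = 0.11
Rules with consequent 'high': {R3, R4} → strengths 0.11, 0.11
Aggregate via t-conorm [max(a, b)]: 0.11

0.11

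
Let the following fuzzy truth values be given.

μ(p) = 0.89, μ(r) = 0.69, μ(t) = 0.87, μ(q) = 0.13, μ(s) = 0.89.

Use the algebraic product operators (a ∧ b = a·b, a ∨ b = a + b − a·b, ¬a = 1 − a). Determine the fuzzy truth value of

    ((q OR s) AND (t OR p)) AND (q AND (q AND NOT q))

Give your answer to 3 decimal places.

q OR s = a + b − a·b on (0.1300, 0.8900) = 0.9043
t OR p = a + b − a·b on (0.8700, 0.8900) = 0.9857
(q OR s) AND (t OR p) = a·b on (0.9043, 0.9857) = 0.8914
NOT q = 1 − 0.1300 = 0.8700
q AND NOT q = a·b on (0.1300, 0.8700) = 0.1131
q AND (q AND NOT q) = a·b on (0.1300, 0.1131) = 0.0147
((q OR s) AND (t OR p)) AND (q AND (q AND NOT q)) = a·b on (0.8914, 0.0147) = 0.0131

0.013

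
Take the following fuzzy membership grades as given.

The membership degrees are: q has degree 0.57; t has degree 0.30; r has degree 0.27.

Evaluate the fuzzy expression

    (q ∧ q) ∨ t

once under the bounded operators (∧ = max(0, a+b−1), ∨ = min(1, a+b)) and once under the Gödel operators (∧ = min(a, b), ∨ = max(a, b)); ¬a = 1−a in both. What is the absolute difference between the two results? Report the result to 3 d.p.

0.130

Under bounded:
  q ∧ q = max(0, a+b−1) on (0.57, 0.57) = 0.14
  (q ∧ q) ∨ t = min(1, a+b) on (0.14, 0.30) = 0.44
  → value = 0.4400
Under Gödel:
  q ∧ q = min(a, b) on (0.57, 0.57) = 0.57
  (q ∧ q) ∨ t = max(a, b) on (0.57, 0.30) = 0.57
  → value = 0.5700
|0.4400 − 0.5700| = 0.130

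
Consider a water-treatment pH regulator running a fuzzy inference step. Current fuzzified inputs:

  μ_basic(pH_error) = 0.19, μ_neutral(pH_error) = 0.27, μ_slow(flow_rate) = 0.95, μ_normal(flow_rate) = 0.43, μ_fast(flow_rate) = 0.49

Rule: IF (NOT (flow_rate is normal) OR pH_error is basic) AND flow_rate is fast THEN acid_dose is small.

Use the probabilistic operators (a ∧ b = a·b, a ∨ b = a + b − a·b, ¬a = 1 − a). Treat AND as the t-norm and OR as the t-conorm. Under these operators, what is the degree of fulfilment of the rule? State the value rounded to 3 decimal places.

firing strength: (¬normal=1−0.43=0.57 OR basic=0.19) = 0.6517; AND[a·b] with fast=0.49 → w = 0.3193

0.319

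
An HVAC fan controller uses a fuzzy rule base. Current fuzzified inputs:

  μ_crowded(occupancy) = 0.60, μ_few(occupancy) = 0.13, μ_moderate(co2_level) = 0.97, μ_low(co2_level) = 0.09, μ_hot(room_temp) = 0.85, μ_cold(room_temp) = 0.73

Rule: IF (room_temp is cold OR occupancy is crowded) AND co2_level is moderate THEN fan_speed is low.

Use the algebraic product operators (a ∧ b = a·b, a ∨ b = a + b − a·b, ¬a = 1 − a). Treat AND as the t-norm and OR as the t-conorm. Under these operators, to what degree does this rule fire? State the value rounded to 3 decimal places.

0.865

firing strength: (cold=0.73 OR crowded=0.60) = 0.8920; AND[a·b] with moderate=0.97 → w = 0.8652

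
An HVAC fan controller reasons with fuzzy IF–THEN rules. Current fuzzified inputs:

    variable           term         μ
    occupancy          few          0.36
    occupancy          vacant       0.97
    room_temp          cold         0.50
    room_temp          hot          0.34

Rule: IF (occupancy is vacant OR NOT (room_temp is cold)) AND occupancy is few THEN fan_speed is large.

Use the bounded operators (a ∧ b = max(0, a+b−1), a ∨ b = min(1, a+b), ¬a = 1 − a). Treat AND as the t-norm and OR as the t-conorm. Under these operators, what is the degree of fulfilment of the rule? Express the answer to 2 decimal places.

0.36

firing strength: (vacant=0.97 OR ¬cold=1−0.50=0.50) = 1.00; AND[max(0, a+b−1)] with few=0.36 → w = 0.36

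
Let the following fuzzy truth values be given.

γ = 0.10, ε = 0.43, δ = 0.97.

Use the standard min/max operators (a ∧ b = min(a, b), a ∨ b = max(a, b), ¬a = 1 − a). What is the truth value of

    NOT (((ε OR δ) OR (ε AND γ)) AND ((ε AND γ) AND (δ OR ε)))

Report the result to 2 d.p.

ε OR δ = max(a, b) on (0.43, 0.97) = 0.97
ε AND γ = min(a, b) on (0.43, 0.10) = 0.10
(ε OR δ) OR (ε AND γ) = max(a, b) on (0.97, 0.10) = 0.97
ε AND γ = min(a, b) on (0.43, 0.10) = 0.10
δ OR ε = max(a, b) on (0.97, 0.43) = 0.97
(ε AND γ) AND (δ OR ε) = min(a, b) on (0.10, 0.97) = 0.10
((ε OR δ) OR (ε AND γ)) AND ((ε AND γ) AND (δ OR ε)) = min(a, b) on (0.97, 0.10) = 0.10
NOT (((ε OR δ) OR (ε AND γ)) AND ((ε AND γ) AND (δ OR ε))) = 1 − 0.10 = 0.90

0.90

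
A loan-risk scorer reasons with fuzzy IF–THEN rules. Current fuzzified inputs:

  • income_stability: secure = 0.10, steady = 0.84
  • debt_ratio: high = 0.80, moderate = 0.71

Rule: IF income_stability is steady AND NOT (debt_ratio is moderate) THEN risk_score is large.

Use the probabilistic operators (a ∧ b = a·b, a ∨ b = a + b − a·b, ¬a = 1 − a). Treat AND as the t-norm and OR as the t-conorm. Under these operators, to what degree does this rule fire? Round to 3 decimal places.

firing strength: steady=0.84, ¬moderate=1−0.71=0.29; AND[a·b] → w = 0.2436

0.244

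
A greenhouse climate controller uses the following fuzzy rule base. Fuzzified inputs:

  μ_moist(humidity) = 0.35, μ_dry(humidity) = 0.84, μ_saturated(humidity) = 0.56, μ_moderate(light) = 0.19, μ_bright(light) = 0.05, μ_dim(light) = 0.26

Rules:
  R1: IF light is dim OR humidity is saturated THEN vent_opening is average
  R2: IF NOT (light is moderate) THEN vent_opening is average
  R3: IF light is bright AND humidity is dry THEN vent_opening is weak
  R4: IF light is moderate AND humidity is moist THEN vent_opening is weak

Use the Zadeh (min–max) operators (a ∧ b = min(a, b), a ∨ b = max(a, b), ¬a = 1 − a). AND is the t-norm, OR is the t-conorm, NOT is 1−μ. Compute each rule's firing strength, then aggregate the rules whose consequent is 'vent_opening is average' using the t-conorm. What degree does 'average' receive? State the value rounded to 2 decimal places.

R1: dim=0.26, saturated=0.56; OR[max(a, b)] → w = 0.56
R2: ¬moderate=1−0.19=0.81 → w = 0.81
R3: bright=0.05, dry=0.84; AND[min(a, b)] → w = 0.05
R4: moderate=0.19, moist=0.35; AND[min(a, b)] → w = 0.19
Rules with consequent 'average': {R1, R2} → strengths 0.56, 0.81
Aggregate via t-conorm [max(a, b)]: 0.81

0.81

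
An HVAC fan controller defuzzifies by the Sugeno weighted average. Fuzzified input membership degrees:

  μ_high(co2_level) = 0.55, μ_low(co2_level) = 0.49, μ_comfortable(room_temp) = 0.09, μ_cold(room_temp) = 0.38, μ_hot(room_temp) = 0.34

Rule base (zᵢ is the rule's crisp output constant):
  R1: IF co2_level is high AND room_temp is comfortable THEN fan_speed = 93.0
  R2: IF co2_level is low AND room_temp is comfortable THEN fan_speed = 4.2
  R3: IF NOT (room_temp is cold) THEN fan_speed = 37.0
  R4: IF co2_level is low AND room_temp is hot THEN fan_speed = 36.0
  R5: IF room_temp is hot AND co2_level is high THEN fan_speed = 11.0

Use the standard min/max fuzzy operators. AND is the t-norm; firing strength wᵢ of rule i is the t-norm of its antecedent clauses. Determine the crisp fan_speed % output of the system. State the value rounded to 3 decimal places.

R1 (z=93.0): high=0.55, comfortable=0.09; AND[min(a, b)] → w = 0.09
R2 (z=4.2): low=0.49, comfortable=0.09; AND[min(a, b)] → w = 0.09
R3 (z=37.0): ¬cold=1−0.38=0.62 → w = 0.62
R4 (z=36.0): low=0.49, hot=0.34; AND[min(a, b)] → w = 0.34
R5 (z=11.0): hot=0.34, high=0.55; AND[min(a, b)] → w = 0.34
Weighted average = (0.09·93.0 + 0.09·4.2 + 0.62·37.0 + 0.34·36.0 + 0.34·11.0) / (0.09 + 0.09 + 0.62 + 0.34 + 0.34)
  = 47.6680 / 1.4800 = 32.208

32.208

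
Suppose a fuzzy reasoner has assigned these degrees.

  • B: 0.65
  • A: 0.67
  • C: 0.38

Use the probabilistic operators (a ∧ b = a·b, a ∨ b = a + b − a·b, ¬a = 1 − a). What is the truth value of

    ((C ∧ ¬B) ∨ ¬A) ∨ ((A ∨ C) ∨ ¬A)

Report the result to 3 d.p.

¬B = 1 − 0.6500 = 0.3500
C ∧ ¬B = a·b on (0.3800, 0.3500) = 0.1330
¬A = 1 − 0.6700 = 0.3300
(C ∧ ¬B) ∨ ¬A = a + b − a·b on (0.1330, 0.3300) = 0.4191
A ∨ C = a + b − a·b on (0.6700, 0.3800) = 0.7954
¬A = 1 − 0.6700 = 0.3300
(A ∨ C) ∨ ¬A = a + b − a·b on (0.7954, 0.3300) = 0.8629
((C ∧ ¬B) ∨ ¬A) ∨ ((A ∨ C) ∨ ¬A) = a + b − a·b on (0.4191, 0.8629) = 0.9204

0.920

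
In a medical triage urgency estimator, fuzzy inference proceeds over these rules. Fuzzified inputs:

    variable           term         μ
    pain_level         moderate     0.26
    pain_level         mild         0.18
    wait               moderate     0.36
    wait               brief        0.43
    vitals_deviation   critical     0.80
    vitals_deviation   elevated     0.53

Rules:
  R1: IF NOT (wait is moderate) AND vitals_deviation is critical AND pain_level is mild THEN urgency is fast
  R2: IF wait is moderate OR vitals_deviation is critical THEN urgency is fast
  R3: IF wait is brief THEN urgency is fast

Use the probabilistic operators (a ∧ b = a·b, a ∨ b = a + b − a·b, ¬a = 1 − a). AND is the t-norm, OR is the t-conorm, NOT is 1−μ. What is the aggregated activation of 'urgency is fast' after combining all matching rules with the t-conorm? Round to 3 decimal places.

R1: ¬moderate=1−0.36=0.64, critical=0.80, mild=0.18; AND[a·b] → w = 0.0922
R2: moderate=0.36, critical=0.80; OR[a + b − a·b] → w = 0.8720
R3: brief=0.43 → w = 0.4300
Rules with consequent 'fast': {R1, R2, R3} → strengths 0.0922, 0.8720, 0.4300
Aggregate via t-conorm [a + b − a·b]: 0.9338

0.934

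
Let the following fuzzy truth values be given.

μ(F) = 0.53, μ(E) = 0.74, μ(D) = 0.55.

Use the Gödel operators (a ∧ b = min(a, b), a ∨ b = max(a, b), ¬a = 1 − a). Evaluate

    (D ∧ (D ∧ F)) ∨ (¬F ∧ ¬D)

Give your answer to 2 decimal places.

D ∧ F = min(a, b) on (0.55, 0.53) = 0.53
D ∧ (D ∧ F) = min(a, b) on (0.55, 0.53) = 0.53
¬F = 1 − 0.53 = 0.47
¬D = 1 − 0.55 = 0.45
¬F ∧ ¬D = min(a, b) on (0.47, 0.45) = 0.45
(D ∧ (D ∧ F)) ∨ (¬F ∧ ¬D) = max(a, b) on (0.53, 0.45) = 0.53

0.53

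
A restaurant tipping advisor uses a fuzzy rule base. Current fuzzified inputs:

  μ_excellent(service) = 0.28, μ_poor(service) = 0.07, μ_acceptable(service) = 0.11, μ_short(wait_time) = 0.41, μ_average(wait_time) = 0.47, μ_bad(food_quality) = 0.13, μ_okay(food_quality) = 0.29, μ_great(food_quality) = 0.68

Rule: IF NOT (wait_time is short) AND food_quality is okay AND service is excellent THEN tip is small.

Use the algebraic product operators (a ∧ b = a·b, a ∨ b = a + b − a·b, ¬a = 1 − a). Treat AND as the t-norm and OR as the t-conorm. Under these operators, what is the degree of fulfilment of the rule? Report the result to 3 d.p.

0.048

firing strength: ¬short=1−0.41=0.59, okay=0.29, excellent=0.28; AND[a·b] → w = 0.0479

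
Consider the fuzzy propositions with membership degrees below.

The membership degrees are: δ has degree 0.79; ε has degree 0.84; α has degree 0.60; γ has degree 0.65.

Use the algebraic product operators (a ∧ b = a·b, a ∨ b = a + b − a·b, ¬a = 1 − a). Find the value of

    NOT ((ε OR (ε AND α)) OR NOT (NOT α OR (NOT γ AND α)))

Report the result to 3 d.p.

0.042

ε AND α = a·b on (0.8400, 0.6000) = 0.5040
ε OR (ε AND α) = a + b − a·b on (0.8400, 0.5040) = 0.9206
NOT α = 1 − 0.6000 = 0.4000
NOT γ = 1 − 0.6500 = 0.3500
NOT γ AND α = a·b on (0.3500, 0.6000) = 0.2100
NOT α OR (NOT γ AND α) = a + b − a·b on (0.4000, 0.2100) = 0.5260
NOT (NOT α OR (NOT γ AND α)) = 1 − 0.5260 = 0.4740
(ε OR (ε AND α)) OR NOT (NOT α OR (NOT γ AND α)) = a + b − a·b on (0.9206, 0.4740) = 0.9583
NOT ((ε OR (ε AND α)) OR NOT (NOT α OR (NOT γ AND α))) = 1 − 0.9583 = 0.0417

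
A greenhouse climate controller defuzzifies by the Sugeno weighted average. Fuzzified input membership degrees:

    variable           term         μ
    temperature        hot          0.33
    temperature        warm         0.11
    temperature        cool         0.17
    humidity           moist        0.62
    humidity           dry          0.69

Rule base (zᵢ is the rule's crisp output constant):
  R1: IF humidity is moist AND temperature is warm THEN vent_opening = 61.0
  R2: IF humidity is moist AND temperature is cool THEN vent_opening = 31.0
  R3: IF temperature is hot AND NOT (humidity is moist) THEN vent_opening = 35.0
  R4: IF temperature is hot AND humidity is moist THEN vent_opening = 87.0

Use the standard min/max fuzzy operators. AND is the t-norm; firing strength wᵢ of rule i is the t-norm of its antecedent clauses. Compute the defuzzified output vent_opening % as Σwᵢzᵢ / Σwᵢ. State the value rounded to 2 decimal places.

R1 (z=61.0): moist=0.62, warm=0.11; AND[min(a, b)] → w = 0.11
R2 (z=31.0): moist=0.62, cool=0.17; AND[min(a, b)] → w = 0.17
R3 (z=35.0): hot=0.33, ¬moist=1−0.62=0.38; AND[min(a, b)] → w = 0.33
R4 (z=87.0): hot=0.33, moist=0.62; AND[min(a, b)] → w = 0.33
Weighted average = (0.11·61.0 + 0.17·31.0 + 0.33·35.0 + 0.33·87.0) / (0.11 + 0.17 + 0.33 + 0.33)
  = 52.2400 / 0.9400 = 55.57

55.57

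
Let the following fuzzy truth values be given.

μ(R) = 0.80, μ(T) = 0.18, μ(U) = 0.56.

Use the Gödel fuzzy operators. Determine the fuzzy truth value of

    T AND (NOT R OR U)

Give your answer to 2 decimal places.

NOT R = 1 − 0.80 = 0.20
NOT R OR U = max(a, b) on (0.20, 0.56) = 0.56
T AND (NOT R OR U) = min(a, b) on (0.18, 0.56) = 0.18

0.18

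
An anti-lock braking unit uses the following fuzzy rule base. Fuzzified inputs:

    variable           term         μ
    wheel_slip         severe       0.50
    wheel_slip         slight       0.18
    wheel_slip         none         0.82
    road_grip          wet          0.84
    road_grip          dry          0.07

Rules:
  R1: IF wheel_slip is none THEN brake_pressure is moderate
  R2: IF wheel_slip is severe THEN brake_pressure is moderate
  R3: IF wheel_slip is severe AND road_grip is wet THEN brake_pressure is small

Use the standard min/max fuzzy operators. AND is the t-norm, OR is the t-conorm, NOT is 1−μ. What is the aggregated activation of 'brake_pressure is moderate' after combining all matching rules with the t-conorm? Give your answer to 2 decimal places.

R1: none=0.82 → w = 0.82
R2: severe=0.50 → w = 0.50
R3: severe=0.50, wet=0.84; AND[min(a, b)] → w = 0.50
Rules with consequent 'moderate': {R1, R2} → strengths 0.82, 0.50
Aggregate via t-conorm [max(a, b)]: 0.82

0.82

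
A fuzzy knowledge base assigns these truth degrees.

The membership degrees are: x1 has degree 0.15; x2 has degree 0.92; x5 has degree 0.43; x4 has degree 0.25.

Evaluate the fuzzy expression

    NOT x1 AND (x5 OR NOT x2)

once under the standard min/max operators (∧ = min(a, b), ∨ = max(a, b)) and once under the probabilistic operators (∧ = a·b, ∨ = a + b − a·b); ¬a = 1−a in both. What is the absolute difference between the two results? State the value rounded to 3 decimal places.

0.026

Under standard min/max:
  NOT x1 = 1 − 0.15 = 0.85
  NOT x2 = 1 − 0.92 = 0.08
  x5 OR NOT x2 = max(a, b) on (0.43, 0.08) = 0.43
  NOT x1 AND (x5 OR NOT x2) = min(a, b) on (0.85, 0.43) = 0.43
  → value = 0.4300
Under probabilistic:
  NOT x1 = 1 − 0.1500 = 0.8500
  NOT x2 = 1 − 0.9200 = 0.0800
  x5 OR NOT x2 = a + b − a·b on (0.4300, 0.0800) = 0.4756
  NOT x1 AND (x5 OR NOT x2) = a·b on (0.8500, 0.4756) = 0.4043
  → value = 0.4043
|0.4300 − 0.4043| = 0.026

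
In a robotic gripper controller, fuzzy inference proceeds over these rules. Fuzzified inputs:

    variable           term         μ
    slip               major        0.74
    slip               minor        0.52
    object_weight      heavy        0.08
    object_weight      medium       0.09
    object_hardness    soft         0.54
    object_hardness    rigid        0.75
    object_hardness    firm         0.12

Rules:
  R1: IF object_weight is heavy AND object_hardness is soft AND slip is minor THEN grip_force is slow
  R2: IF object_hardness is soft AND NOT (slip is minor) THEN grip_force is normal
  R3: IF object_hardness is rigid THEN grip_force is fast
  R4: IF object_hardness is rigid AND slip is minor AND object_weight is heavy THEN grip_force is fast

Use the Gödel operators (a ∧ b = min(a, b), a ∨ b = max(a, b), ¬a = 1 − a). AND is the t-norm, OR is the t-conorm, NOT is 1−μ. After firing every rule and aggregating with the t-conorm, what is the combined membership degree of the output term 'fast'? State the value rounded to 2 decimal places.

0.75

R1: heavy=0.08, soft=0.54, minor=0.52; AND[min(a, b)] → w = 0.08
R2: soft=0.54, ¬minor=1−0.52=0.48; AND[min(a, b)] → w = 0.48
R3: rigid=0.75 → w = 0.75
R4: rigid=0.75, minor=0.52, heavy=0.08; AND[min(a, b)] → w = 0.08
Rules with consequent 'fast': {R3, R4} → strengths 0.75, 0.08
Aggregate via t-conorm [max(a, b)]: 0.75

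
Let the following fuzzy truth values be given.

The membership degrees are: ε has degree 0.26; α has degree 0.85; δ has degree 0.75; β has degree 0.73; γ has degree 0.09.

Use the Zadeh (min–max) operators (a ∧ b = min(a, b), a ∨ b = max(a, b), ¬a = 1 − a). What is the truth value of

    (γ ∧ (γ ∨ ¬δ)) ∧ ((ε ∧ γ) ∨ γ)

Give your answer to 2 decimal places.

¬δ = 1 − 0.75 = 0.25
γ ∨ ¬δ = max(a, b) on (0.09, 0.25) = 0.25
γ ∧ (γ ∨ ¬δ) = min(a, b) on (0.09, 0.25) = 0.09
ε ∧ γ = min(a, b) on (0.26, 0.09) = 0.09
(ε ∧ γ) ∨ γ = max(a, b) on (0.09, 0.09) = 0.09
(γ ∧ (γ ∨ ¬δ)) ∧ ((ε ∧ γ) ∨ γ) = min(a, b) on (0.09, 0.09) = 0.09

0.09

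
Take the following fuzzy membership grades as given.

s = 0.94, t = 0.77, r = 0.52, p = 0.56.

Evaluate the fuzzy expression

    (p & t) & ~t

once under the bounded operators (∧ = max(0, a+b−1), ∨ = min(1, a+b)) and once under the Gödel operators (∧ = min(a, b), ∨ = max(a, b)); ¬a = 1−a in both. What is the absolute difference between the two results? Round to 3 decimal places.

0.230

Under bounded:
  p & t = max(0, a+b−1) on (0.56, 0.77) = 0.33
  ~t = 1 − 0.77 = 0.23
  (p & t) & ~t = max(0, a+b−1) on (0.33, 0.23) = 0.00
  → value = 0.0000
Under Gödel:
  p & t = min(a, b) on (0.56, 0.77) = 0.56
  ~t = 1 − 0.77 = 0.23
  (p & t) & ~t = min(a, b) on (0.56, 0.23) = 0.23
  → value = 0.2300
|0.0000 − 0.2300| = 0.230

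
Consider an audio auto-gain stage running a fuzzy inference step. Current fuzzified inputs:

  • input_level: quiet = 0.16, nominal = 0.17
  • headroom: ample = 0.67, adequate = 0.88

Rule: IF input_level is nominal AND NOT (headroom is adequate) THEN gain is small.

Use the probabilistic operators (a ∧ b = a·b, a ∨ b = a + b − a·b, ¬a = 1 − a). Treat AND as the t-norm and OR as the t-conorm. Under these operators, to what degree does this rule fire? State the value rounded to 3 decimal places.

firing strength: nominal=0.17, ¬adequate=1−0.88=0.12; AND[a·b] → w = 0.0204

0.020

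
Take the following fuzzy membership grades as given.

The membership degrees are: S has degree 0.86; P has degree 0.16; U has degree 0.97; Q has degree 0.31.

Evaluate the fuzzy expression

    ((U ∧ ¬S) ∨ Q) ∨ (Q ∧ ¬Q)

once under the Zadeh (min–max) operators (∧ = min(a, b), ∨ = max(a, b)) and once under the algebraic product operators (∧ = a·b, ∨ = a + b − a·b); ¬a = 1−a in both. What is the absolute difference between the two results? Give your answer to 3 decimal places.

0.221

Under Zadeh (min–max):
  ¬S = 1 − 0.86 = 0.14
  U ∧ ¬S = min(a, b) on (0.97, 0.14) = 0.14
  (U ∧ ¬S) ∨ Q = max(a, b) on (0.14, 0.31) = 0.31
  ¬Q = 1 − 0.31 = 0.69
  Q ∧ ¬Q = min(a, b) on (0.31, 0.69) = 0.31
  ((U ∧ ¬S) ∨ Q) ∨ (Q ∧ ¬Q) = max(a, b) on (0.31, 0.31) = 0.31
  → value = 0.3100
Under algebraic product:
  ¬S = 1 − 0.8600 = 0.1400
  U ∧ ¬S = a·b on (0.9700, 0.1400) = 0.1358
  (U ∧ ¬S) ∨ Q = a + b − a·b on (0.1358, 0.3100) = 0.4037
  ¬Q = 1 − 0.3100 = 0.6900
  Q ∧ ¬Q = a·b on (0.3100, 0.6900) = 0.2139
  ((U ∧ ¬S) ∨ Q) ∨ (Q ∧ ¬Q) = a + b − a·b on (0.4037, 0.2139) = 0.5313
  → value = 0.5313
|0.3100 − 0.5313| = 0.221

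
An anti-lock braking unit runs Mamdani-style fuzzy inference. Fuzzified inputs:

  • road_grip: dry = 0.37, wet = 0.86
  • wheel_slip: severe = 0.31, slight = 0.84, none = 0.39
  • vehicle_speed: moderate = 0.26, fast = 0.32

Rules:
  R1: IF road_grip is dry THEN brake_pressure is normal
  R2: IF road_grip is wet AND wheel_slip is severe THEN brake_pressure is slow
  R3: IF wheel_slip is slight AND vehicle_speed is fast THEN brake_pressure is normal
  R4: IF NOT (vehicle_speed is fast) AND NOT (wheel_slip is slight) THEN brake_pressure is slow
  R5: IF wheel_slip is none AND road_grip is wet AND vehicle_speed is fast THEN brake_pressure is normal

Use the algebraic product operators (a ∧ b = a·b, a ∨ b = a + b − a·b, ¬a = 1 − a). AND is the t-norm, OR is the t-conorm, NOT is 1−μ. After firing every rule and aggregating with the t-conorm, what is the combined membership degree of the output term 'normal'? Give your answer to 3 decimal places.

0.589

R1: dry=0.37 → w = 0.3700
R2: wet=0.86, severe=0.31; AND[a·b] → w = 0.2666
R3: slight=0.84, fast=0.32; AND[a·b] → w = 0.2688
R4: ¬fast=1−0.32=0.68, ¬slight=1−0.84=0.16; AND[a·b] → w = 0.1088
R5: none=0.39, wet=0.86, fast=0.32; AND[a·b] → w = 0.1073
Rules with consequent 'normal': {R1, R3, R5} → strengths 0.3700, 0.2688, 0.1073
Aggregate via t-conorm [a + b − a·b]: 0.5888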